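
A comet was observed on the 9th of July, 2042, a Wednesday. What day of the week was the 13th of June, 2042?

Count forward from the earlier date (June 13, 2042) to the later (July 9, 2042):
June 2042: 30 − 13 = 17 days remain.
July 1–9, 2042: 9 days.
Total: 17 + 9 = 26 days.
26 mod 7 = 5, so 5 days before Wednesday is Friday.

Friday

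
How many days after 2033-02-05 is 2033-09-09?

February 2033: 28 − 5 = 23 days remain (2033 is not a leap year, so February has 28 days).
Then March (31), April (30), May (31), June (30), July (31), August (31): 31 + 30 + 31 + 30 + 31 + 31 = 184 days.
September 1–9, 2033: 9 days.
Total: 23 + 184 + 9 = 216 days.

216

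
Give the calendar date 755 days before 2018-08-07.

2016-07-13

Count 755 days before August 7, 2018:
July 2016: 31 − 13 = 18 days remain.
Then 24 full months totalling 730 days.
August 1–7, 2018: 7 days.
Total: 18 + 730 + 7 = 755 days.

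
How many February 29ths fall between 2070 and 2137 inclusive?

16

Years divisible by 4: 2072, 2076, …, 2136 — 17 in all.
Of these, 2100 is divisible by 100 but not 400, so not leap.
Leap years: 17 − 1 = 16.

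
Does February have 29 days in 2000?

2000 is a leap year (divisible by 400).

Yes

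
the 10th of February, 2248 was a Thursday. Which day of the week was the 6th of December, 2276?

Wednesday

From February 10, 2248 to February 10, 2276: 28 years, of which 7 contain a Feb 29 — 21×365 + 7×366 = 10227 days.
February 2276: 29 − 10 = 19 days remain (2276 is a leap year, so February has 29 days).
Then 9 full months totalling 275 days.
December 1–6, 2276: 6 days.
Residual: 300 days.
Total: 10527 days.
10527 mod 7 = 6, so 6 days after Thursday is Wednesday.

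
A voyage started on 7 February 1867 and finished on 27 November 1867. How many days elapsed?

293

February 1867: 28 − 7 = 21 days remain (1867 is not a leap year, so February has 28 days).
Then March (31), April (30), May (31), June (30), July (31), August (31), September (30), October (31): 31 + 30 + 31 + 30 + 31 + 31 + 30 + 31 = 245 days.
November 1–27, 1867: 27 days.
Total: 21 + 245 + 27 = 293 days.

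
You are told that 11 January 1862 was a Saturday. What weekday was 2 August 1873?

Day-of-year of January 11, 1862: 11.
Day-of-year of August 2, 1873: 214.
1862 has 365 days, so 365 − 11 = 354 days remain in 1862.
Full years 1863–1872: 7 common + 3 leap = 7×365 + 3×366 = 3653 days.
Total: 354 + 3653 + 214 = 4221 days.
4221 is a multiple of 7, so 2 August 1873 falls on the same weekday: Saturday.

Saturday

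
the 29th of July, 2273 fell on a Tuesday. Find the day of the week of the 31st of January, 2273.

Friday

Count forward from the earlier date (January 31, 2273) to the later (July 29, 2273):
January 2273: 31 − 31 = 0 days remain.
Then February 2273 (28), March (31), April (30), May (31), June (30): 28 + 31 + 30 + 31 + 30 = 150 days.
July 1–29, 2273: 29 days.
Total: 0 + 150 + 29 = 179 days.
179 mod 7 = 4, so 4 days before Tuesday is Friday.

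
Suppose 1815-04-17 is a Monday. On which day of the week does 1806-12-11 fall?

Count forward from the earlier date (December 11, 1806) to the later (April 17, 1815):
From December 11, 1806 to December 11, 1814: 8 years, of which 2 contain a Feb 29 — 6×365 + 2×366 = 2922 days.
December 1814: 31 − 11 = 20 days remain.
Then January (31), February 1815 (28), March (31): 31 + 28 + 31 = 90 days.
April 1–17, 1815: 17 days.
Residual: 127 days.
Total: 3049 days.
3049 mod 7 = 4, so 4 days before Monday is Thursday.

Thursday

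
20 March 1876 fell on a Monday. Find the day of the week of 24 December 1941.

From March 20, 1876 to March 20, 1941: 65 years, of which 15 contain a Feb 29 — 50×365 + 15×366 = 23740 days.
(1900 is not a leap year (divisible by 100 but not 400).)
March 1941: 31 − 20 = 11 days remain.
Then April (30), May (31), June (30), July (31), August (31), September (30), October (31), November (30): 30 + 31 + 30 + 31 + 31 + 30 + 31 + 30 = 244 days.
December 1–24, 1941: 24 days.
Residual: 279 days.
Total: 24019 days.
24019 mod 7 = 2, so 2 days after Monday is Wednesday.

Wednesday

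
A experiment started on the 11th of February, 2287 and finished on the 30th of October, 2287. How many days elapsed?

261

February 2287: 28 − 11 = 17 days remain (2287 is not a leap year, so February has 28 days).
Then March (31), April (30), May (31), June (30), July (31), August (31), September (30): 31 + 30 + 31 + 30 + 31 + 31 + 30 = 214 days.
October 1–30, 2287: 30 days.
Total: 17 + 214 + 30 = 261 days.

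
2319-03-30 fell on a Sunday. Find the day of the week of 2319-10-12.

March 2319: 31 − 30 = 1 day remains.
Then April (30), May (31), June (30), July (31), August (31), September (30): 30 + 31 + 30 + 31 + 31 + 30 = 183 days.
October 1–12, 2319: 12 days.
Total: 1 + 183 + 12 = 196 days.
196 is a multiple of 7, so 2319-10-12 falls on the same weekday: Sunday.

Sunday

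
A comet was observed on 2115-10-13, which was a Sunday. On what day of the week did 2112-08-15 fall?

Count forward from the earlier date (August 15, 2112) to the later (October 13, 2115):
August 15, 2112 → August 15, 2113: 365 days.
August 15, 2113 → August 15, 2114: 365 days.
August 15, 2114 → August 15, 2115: 365 days.
August 2115: 31 − 15 = 16 days remain.
Then September (30): 30 days.
October 1–13, 2115: 13 days.
Residual: 59 days.
Total: 1154 days.
1154 mod 7 = 6, so 6 days before Sunday is Monday.

Monday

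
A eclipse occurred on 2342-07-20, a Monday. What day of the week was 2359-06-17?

From July 20, 2342 to July 20, 2358: 16 years, of which 4 contain a Feb 29 — 12×365 + 4×366 = 5844 days.
July 2358: 31 − 20 = 11 days remain.
Then 10 full months totalling 304 days.
June 1–17, 2359: 17 days.
Residual: 332 days.
Total: 6176 days.
6176 mod 7 = 2, so 2 days after Monday is Wednesday.

Wednesday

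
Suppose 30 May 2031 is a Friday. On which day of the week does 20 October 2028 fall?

Count forward from the earlier date (October 20, 2028) to the later (May 30, 2031):
Day-of-year of October 20, 2028: 294.
Day-of-year of May 30, 2031: 150.
2028 has 366 days, so 366 − 294 = 72 days remain in 2028.
Full years: 2029: 365; 2030: 365. Sum = 730.
Total: 72 + 730 + 150 = 952 days.
952 is a multiple of 7, so 20 October 2028 falls on the same weekday: Friday.

Friday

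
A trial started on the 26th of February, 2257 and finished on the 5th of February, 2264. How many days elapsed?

2535

Day-of-year of February 26, 2257: 57.
Day-of-year of February 5, 2264: 36.
2257 has 365 days, so 365 − 57 = 308 days remain in 2257.
Full years: 2258: 365; 2259: 365; 2260: 366; 2261: 365; 2262: 365; 2263: 365. Sum = 2191.
Total: 308 + 2191 + 36 = 2535 days.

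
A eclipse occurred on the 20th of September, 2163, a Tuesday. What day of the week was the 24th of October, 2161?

Count forward from the earlier date (October 24, 2161) to the later (September 20, 2163):
Day-of-year of October 24, 2161: 297.
Day-of-year of September 20, 2163: 263.
2161 has 365 days, so 365 − 297 = 68 days remain in 2161.
Full years: 2162: 365. Sum = 365.
Total: 68 + 365 + 263 = 696 days.
696 mod 7 = 3, so 3 days before Tuesday is Saturday.

Saturday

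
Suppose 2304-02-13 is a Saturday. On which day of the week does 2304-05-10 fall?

February 2304: 29 − 13 = 16 days remain (2304 is a leap year, so February has 29 days).
Then March (31), April (30): 31 + 30 = 61 days.
May 1–10, 2304: 10 days.
Total: 16 + 61 + 10 = 87 days.
87 mod 7 = 3, so 3 days after Saturday is Tuesday.

Tuesday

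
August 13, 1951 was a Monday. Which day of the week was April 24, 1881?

Count forward from the earlier date (April 24, 1881) to the later (August 13, 1951):
Day-of-year of April 24, 1881: 114.
Day-of-year of August 13, 1951: 225.
1881 has 365 days, so 365 − 114 = 251 days remain in 1881.
Full years 1882–1950: 53 common + 16 leap = 53×365 + 16×366 = 25201 days.
Total: 251 + 25201 + 225 = 25677 days.
25677 mod 7 = 1, so 1 day before Monday is Sunday.

Sunday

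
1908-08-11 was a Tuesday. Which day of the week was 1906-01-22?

Monday

Count forward from the earlier date (January 22, 1906) to the later (August 11, 1908):
Day-of-year of January 22, 1906: 22.
Day-of-year of August 11, 1908: 224.
1906 has 365 days, so 365 − 22 = 343 days remain in 1906.
Full years: 1907: 365. Sum = 365.
Total: 343 + 365 + 224 = 932 days.
932 mod 7 = 1, so 1 day before Tuesday is Monday.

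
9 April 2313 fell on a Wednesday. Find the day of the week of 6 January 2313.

Count forward from the earlier date (January 6, 2313) to the later (April 9, 2313):
January 2313: 31 − 6 = 25 days remain.
Then February 2313 (28), March (31): 28 + 31 = 59 days.
April 1–9, 2313: 9 days.
Total: 25 + 59 + 9 = 93 days.
93 mod 7 = 2, so 2 days before Wednesday is Monday.

Monday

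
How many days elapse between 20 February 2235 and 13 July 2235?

February 2235: 28 − 20 = 8 days remain (2235 is not a leap year, so February has 28 days).
Then March (31), April (30), May (31), June (30): 31 + 30 + 31 + 30 = 122 days.
July 1–13, 2235: 13 days.
Total: 8 + 122 + 13 = 143 days.

143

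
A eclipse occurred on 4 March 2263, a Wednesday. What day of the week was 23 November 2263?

Monday

March 2263: 31 − 4 = 27 days remain.
Then April (30), May (31), June (30), July (31), August (31), September (30), October (31): 30 + 31 + 30 + 31 + 31 + 30 + 31 = 214 days.
November 1–23, 2263: 23 days.
Total: 27 + 214 + 23 = 264 days.
264 mod 7 = 5, so 5 days after Wednesday is Monday.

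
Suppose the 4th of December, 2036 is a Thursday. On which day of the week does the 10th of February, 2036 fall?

Count forward from the earlier date (February 10, 2036) to the later (December 4, 2036):
February 2036: 29 − 10 = 19 days remain (2036 is a leap year, so February has 29 days).
Then 9 full months totalling 275 days.
December 1–4, 2036: 4 days.
Total: 19 + 275 + 4 = 298 days.
298 mod 7 = 4, so 4 days before Thursday is Sunday.

Sunday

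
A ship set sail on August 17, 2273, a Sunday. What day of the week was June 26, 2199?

Wednesday

Count forward from the earlier date (June 26, 2199) to the later (August 17, 2273):
From June 26, 2199 to June 26, 2273: 74 years, of which 18 contain a Feb 29 — 56×365 + 18×366 = 27028 days.
(2200 is not a leap year (divisible by 100 but not 400).)
June 2273: 30 − 26 = 4 days remain.
Then July (31): 31 days.
August 1–17, 2273: 17 days.
Residual: 52 days.
Total: 27080 days.
27080 mod 7 = 4, so 4 days before Sunday is Wednesday.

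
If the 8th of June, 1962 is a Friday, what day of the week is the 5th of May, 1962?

Saturday

Count forward from the earlier date (May 5, 1962) to the later (June 8, 1962):
May 1962: 31 − 5 = 26 days remain.
June 1–8, 1962: 8 days.
Total: 26 + 8 = 34 days.
34 mod 7 = 6, so 6 days before Friday is Saturday.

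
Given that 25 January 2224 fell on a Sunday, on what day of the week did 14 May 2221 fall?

Monday

Count forward from the earlier date (May 14, 2221) to the later (January 25, 2224):
Day-of-year of May 14, 2221: 134.
Day-of-year of January 25, 2224: 25.
2221 has 365 days, so 365 − 134 = 231 days remain in 2221.
Full years: 2222: 365; 2223: 365. Sum = 730.
Total: 231 + 730 + 25 = 986 days.
986 mod 7 = 6, so 6 days before Sunday is Monday.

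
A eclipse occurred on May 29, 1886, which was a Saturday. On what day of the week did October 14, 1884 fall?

Count forward from the earlier date (October 14, 1884) to the later (May 29, 1886):
October 1884: 31 − 14 = 17 days remain.
Then 18 full months totalling 546 days.
May 1–29, 1886: 29 days.
Total: 17 + 546 + 29 = 592 days.
592 mod 7 = 4, so 4 days before Saturday is Tuesday.

Tuesday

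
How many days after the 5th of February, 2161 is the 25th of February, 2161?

20

Within February 2161: 25 − 5 = 20 days.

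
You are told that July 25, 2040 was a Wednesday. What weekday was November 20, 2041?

July 2040: 31 − 25 = 6 days remain.
Then 15 full months totalling 457 days.
November 1–20, 2041: 20 days.
Total: 6 + 457 + 20 = 483 days.
483 is a multiple of 7, so November 20, 2041 falls on the same weekday: Wednesday.

Wednesday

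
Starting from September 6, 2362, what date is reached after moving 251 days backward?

December 29, 2361

Count 251 days before September 6, 2362:
December 2361: 31 − 29 = 2 days remain.
Then January (31), February 2362 (28), March (31), April (30), May (31), June (30), July (31), August (31): 31 + 28 + 31 + 30 + 31 + 30 + 31 + 31 = 243 days.
September 1–6, 2362: 6 days.
Total: 2 + 243 + 6 = 251 days.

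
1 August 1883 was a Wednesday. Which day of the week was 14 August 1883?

Tuesday

Within August 1883: 14 − 1 = 13 days.
13 mod 7 = 6, so 6 days after Wednesday is Tuesday.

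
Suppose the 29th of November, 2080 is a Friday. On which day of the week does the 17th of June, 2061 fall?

Friday

Count forward from the earlier date (June 17, 2061) to the later (November 29, 2080):
From June 17, 2061 to June 17, 2080: 19 years, of which 5 contain a Feb 29 — 14×365 + 5×366 = 6940 days.
June 2080: 30 − 17 = 13 days remain.
Then July (31), August (31), September (30), October (31): 31 + 31 + 30 + 31 = 123 days.
November 1–29, 2080: 29 days.
Residual: 165 days.
Total: 7105 days.
7105 is a multiple of 7, so the 17th of June, 2061 falls on the same weekday: Friday.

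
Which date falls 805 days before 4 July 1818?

20 April 1816

Count 805 days before July 4, 1818:
Day-of-year of April 20, 1816: 111.
Day-of-year of July 4, 1818: 185.
1816 has 366 days, so 366 − 111 = 255 days remain in 1816.
Full years: 1817: 365. Sum = 365.
Total: 255 + 365 + 185 = 805 days.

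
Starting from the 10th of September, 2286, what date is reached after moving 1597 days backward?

the 27th of April, 2282

Count 1597 days before September 10, 2286:
Day-of-year of April 27, 2282: 117.
Day-of-year of September 10, 2286: 253.
2282 has 365 days, so 365 − 117 = 248 days remain in 2282.
Full years: 2283: 365; 2284: 366; 2285: 365. Sum = 1096.
Total: 248 + 1096 + 253 = 1597 days.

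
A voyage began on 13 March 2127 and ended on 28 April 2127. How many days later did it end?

46

March 2127: 31 − 13 = 18 days remain.
April 1–28, 2127: 28 days.
Total: 18 + 28 = 46 days.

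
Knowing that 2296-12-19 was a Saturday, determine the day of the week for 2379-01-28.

From December 19, 2296 to December 19, 2378: 82 years, of which 19 contain a Feb 29 — 63×365 + 19×366 = 29949 days.
(2300 is not a leap year (divisible by 100 but not 400).)
December 2378: 31 − 19 = 12 days remain.
January 1–28, 2379: 28 days.
Residual: 40 days.
Total: 29989 days.
29989 mod 7 = 1, so 1 day after Saturday is Sunday.

Sunday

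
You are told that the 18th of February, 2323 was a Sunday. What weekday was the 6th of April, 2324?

Day-of-year of February 18, 2323: 49.
Day-of-year of April 6, 2324: 97.
2323 has 365 days, so 365 − 49 = 316 days remain in 2323.
Total: 316 + 97 = 413 days.
413 is a multiple of 7, so the 6th of April, 2324 falls on the same weekday: Sunday.

Sunday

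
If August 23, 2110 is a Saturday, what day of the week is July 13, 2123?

Day-of-year of August 23, 2110: 235.
Day-of-year of July 13, 2123: 194.
2110 has 365 days, so 365 − 235 = 130 days remain in 2110.
Full years 2111–2122: 9 common + 3 leap = 9×365 + 3×366 = 4383 days.
Total: 130 + 4383 + 194 = 4707 days.
4707 mod 7 = 3, so 3 days after Saturday is Tuesday.

Tuesday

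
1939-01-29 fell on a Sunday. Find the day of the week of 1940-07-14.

Sunday

January 29, 1939 → January 29, 1940: 365 days.
January 1940: 31 − 29 = 2 days remain.
Then February 1940 (29), March (31), April (30), May (31), June (30): 29 + 31 + 30 + 31 + 30 = 151 days.
July 1–14, 1940: 14 days.
Residual: 167 days.
Total: 532 days.
532 is a multiple of 7, so 1940-07-14 falls on the same weekday: Sunday.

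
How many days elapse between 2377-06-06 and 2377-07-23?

47

June 2377: 30 − 6 = 24 days remain.
July 1–23, 2377: 23 days.
Total: 24 + 23 = 47 days.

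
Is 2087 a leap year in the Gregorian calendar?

2087 is not a leap year.

No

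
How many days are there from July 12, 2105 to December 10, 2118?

Day-of-year of July 12, 2105: 193.
Day-of-year of December 10, 2118: 344.
2105 has 365 days, so 365 − 193 = 172 days remain in 2105.
Full years 2106–2117: 9 common + 3 leap = 9×365 + 3×366 = 4383 days.
Total: 172 + 4383 + 344 = 4899 days.

4899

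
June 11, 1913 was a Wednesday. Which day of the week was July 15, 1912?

Monday

Count forward from the earlier date (July 15, 1912) to the later (June 11, 1913):
July 1912: 31 − 15 = 16 days remain.
Then 10 full months totalling 304 days.
June 1–11, 1913: 11 days.
Total: 16 + 304 + 11 = 331 days.
331 mod 7 = 2, so 2 days before Wednesday is Monday.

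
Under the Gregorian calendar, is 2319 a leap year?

No

2319 is not a leap year.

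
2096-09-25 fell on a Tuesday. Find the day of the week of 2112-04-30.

Saturday

Day-of-year of September 25, 2096: 269.
Day-of-year of April 30, 2112: 121.
2096 has 366 days, so 366 − 269 = 97 days remain in 2096.
Full years 2097–2111: 13 common + 2 leap = 13×365 + 2×366 = 5477 days.
Total: 97 + 5477 + 121 = 5695 days.
5695 mod 7 = 4, so 4 days after Tuesday is Saturday.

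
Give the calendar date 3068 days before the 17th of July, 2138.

the 21st of February, 2130

Count 3068 days before July 17, 2138:
From February 21, 2130 to February 21, 2138: 8 years, of which 2 contain a Feb 29 — 6×365 + 2×366 = 2922 days.
February 2138: 28 − 21 = 7 days remain (2138 is not a leap year, so February has 28 days).
Then March (31), April (30), May (31), June (30): 31 + 30 + 31 + 30 = 122 days.
July 1–17, 2138: 17 days.
Residual: 146 days.
Total: 3068 days.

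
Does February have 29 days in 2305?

2305 is not a leap year.

No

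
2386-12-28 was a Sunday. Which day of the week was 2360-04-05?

Tuesday

Count forward from the earlier date (April 5, 2360) to the later (December 28, 2386):
Day-of-year of April 5, 2360: 96.
Day-of-year of December 28, 2386: 362.
2360 has 366 days, so 366 − 96 = 270 days remain in 2360.
Full years 2361–2385: 19 common + 6 leap = 19×365 + 6×366 = 9131 days.
Total: 270 + 9131 + 362 = 9763 days.
9763 mod 7 = 5, so 5 days before Sunday is Tuesday.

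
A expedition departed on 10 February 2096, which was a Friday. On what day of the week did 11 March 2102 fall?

February 10, 2096 → February 10, 2097: 366 days (2096 is a leap year).
February 10, 2097 → February 10, 2098: 365 days.
February 10, 2098 → February 10, 2099: 365 days.
February 10, 2099 → February 10, 2100: 365 days.
February 10, 2100 → February 10, 2101: 365 days (2100 is not a leap year (divisible by 100 but not 400)).
February 10, 2101 → February 10, 2102: 365 days.
February 2102: 28 − 10 = 18 days remain (2102 is not a leap year, so February has 28 days).
March 1–11, 2102: 11 days.
Residual: 29 days.
Total: 2220 days.
2220 mod 7 = 1, so 1 day after Friday is Saturday.

Saturday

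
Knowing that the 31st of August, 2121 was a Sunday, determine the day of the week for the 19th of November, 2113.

Sunday

Count forward from the earlier date (November 19, 2113) to the later (August 31, 2121):
Day-of-year of November 19, 2113: 323.
Day-of-year of August 31, 2121: 243.
2113 has 365 days, so 365 − 323 = 42 days remain in 2113.
Full years 2114–2120: 5 common + 2 leap = 5×365 + 2×366 = 2557 days.
Total: 42 + 2557 + 243 = 2842 days.
2842 is a multiple of 7, so the 19th of November, 2113 falls on the same weekday: Sunday.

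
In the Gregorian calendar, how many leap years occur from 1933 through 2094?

40

Years divisible by 4: 1936, 1940, …, 2092 — 40 in all.
2000 is divisible by 400, so still leap.
No century exceptions apply. Count: 40.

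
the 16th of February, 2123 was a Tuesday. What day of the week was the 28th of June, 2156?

Monday

From February 16, 2123 to February 16, 2156: 33 years, of which 8 contain a Feb 29 — 25×365 + 8×366 = 12053 days.
February 2156: 29 − 16 = 13 days remain (2156 is a leap year, so February has 29 days).
Then March (31), April (30), May (31): 31 + 30 + 31 = 92 days.
June 1–28, 2156: 28 days.
Residual: 133 days.
Total: 12186 days.
12186 mod 7 = 6, so 6 days after Tuesday is Monday.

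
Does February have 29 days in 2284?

Yes

2284 is a leap year.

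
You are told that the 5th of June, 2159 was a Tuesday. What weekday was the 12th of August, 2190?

Day-of-year of June 5, 2159: 156.
Day-of-year of August 12, 2190: 224.
2159 has 365 days, so 365 − 156 = 209 days remain in 2159.
Full years 2160–2189: 22 common + 8 leap = 22×365 + 8×366 = 10958 days.
Total: 209 + 10958 + 224 = 11391 days.
11391 mod 7 = 2, so 2 days after Tuesday is Thursday.

Thursday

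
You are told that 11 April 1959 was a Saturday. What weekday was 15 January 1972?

Saturday

Day-of-year of April 11, 1959: 101.
Day-of-year of January 15, 1972: 15.
1959 has 365 days, so 365 − 101 = 264 days remain in 1959.
Full years 1960–1971: 9 common + 3 leap = 9×365 + 3×366 = 4383 days.
Total: 264 + 4383 + 15 = 4662 days.
4662 is a multiple of 7, so 15 January 1972 falls on the same weekday: Saturday.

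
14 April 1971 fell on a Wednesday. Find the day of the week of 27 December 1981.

From April 14, 1971 to April 14, 1981: 10 years, of which 3 contain a Feb 29 — 7×365 + 3×366 = 3653 days.
April 1981: 30 − 14 = 16 days remain.
Then May (31), June (30), July (31), August (31), September (30), October (31), November (30): 31 + 30 + 31 + 31 + 30 + 31 + 30 = 214 days.
December 1–27, 1981: 27 days.
Residual: 257 days.
Total: 3910 days.
3910 mod 7 = 4, so 4 days after Wednesday is Sunday.

Sunday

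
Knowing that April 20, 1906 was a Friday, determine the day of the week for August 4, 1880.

Wednesday

Count forward from the earlier date (August 4, 1880) to the later (April 20, 1906):
From August 4, 1880 to August 4, 1905: 25 years, of which 5 contain a Feb 29 — 20×365 + 5×366 = 9130 days.
(1900 is not a leap year (divisible by 100 but not 400).)
August 1905: 31 − 4 = 27 days remain.
Then September (30), October (31), November (30), December (31), January (31), February 1906 (28), March (31): 30 + 31 + 30 + 31 + 31 + 28 + 31 = 212 days.
April 1–20, 1906: 20 days.
Residual: 259 days.
Total: 9389 days.
9389 mod 7 = 2, so 2 days before Friday is Wednesday.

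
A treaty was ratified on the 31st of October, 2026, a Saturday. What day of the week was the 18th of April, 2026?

Count forward from the earlier date (April 18, 2026) to the later (October 31, 2026):
April 2026: 30 − 18 = 12 days remain.
Then May (31), June (30), July (31), August (31), September (30): 31 + 30 + 31 + 31 + 30 = 153 days.
October 1–31, 2026: 31 days.
Total: 12 + 153 + 31 = 196 days.
196 is a multiple of 7, so the 18th of April, 2026 falls on the same weekday: Saturday.

Saturday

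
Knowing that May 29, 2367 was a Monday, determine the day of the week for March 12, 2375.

Wednesday

Day-of-year of May 29, 2367: 149.
Day-of-year of March 12, 2375: 71.
2367 has 365 days, so 365 − 149 = 216 days remain in 2367.
Full years 2368–2374: 5 common + 2 leap = 5×365 + 2×366 = 2557 days.
Total: 216 + 2557 + 71 = 2844 days.
2844 mod 7 = 2, so 2 days after Monday is Wednesday.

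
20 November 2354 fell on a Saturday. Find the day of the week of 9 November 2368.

From November 20, 2354 to November 20, 2367: 13 years, of which 3 contain a Feb 29 — 10×365 + 3×366 = 4748 days.
November 2367: 30 − 20 = 10 days remain.
Then 11 full months totalling 336 days.
November 1–9, 2368: 9 days.
Residual: 355 days.
Total: 5103 days.
5103 is a multiple of 7, so 9 November 2368 falls on the same weekday: Saturday.

Saturday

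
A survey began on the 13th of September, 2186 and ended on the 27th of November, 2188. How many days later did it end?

806

September 13, 2186 → September 13, 2187: 365 days.
September 13, 2187 → September 13, 2188: 366 days (2188 is a leap year).
September 2188: 30 − 13 = 17 days remain.
Then October (31): 31 days.
November 1–27, 2188: 27 days.
Residual: 75 days.
Total: 806 days.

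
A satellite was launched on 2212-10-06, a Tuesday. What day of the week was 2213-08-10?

October 2212: 31 − 6 = 25 days remain.
Then 9 full months totalling 273 days.
August 1–10, 2213: 10 days.
Total: 25 + 273 + 10 = 308 days.
308 is a multiple of 7, so 2213-08-10 falls on the same weekday: Tuesday.

Tuesday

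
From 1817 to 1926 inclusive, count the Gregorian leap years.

Years divisible by 4: 1820, 1824, …, 1924 — 27 in all.
Of these, 1900 is divisible by 100 but not 400, so not leap.
Leap years: 27 − 1 = 26.

26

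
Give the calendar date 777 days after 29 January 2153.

17 March 2155

Count 777 days after January 29, 2153:
January 29, 2153 → January 29, 2154: 365 days.
January 29, 2154 → January 29, 2155: 365 days.
January 2155: 31 − 29 = 2 days remain.
Then February 2155 (28): 28 days.
March 1–17, 2155: 17 days.
Residual: 47 days.
Total: 777 days.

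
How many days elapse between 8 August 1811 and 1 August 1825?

From August 8, 1811 to August 8, 1824: 13 years, of which 4 contain a Feb 29 — 9×365 + 4×366 = 4749 days.
August 1824: 31 − 8 = 23 days remain.
Then 11 full months totalling 334 days.
August 1, 1825: 1 day.
Residual: 358 days.
Total: 5107 days.

5107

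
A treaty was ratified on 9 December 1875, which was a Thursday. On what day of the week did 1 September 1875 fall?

Count forward from the earlier date (September 1, 1875) to the later (December 9, 1875):
September 1875: 30 − 1 = 29 days remain.
Then October (31), November (30): 31 + 30 = 61 days.
December 1–9, 1875: 9 days.
Total: 29 + 61 + 9 = 99 days.
99 mod 7 = 1, so 1 day before Thursday is Wednesday.

Wednesday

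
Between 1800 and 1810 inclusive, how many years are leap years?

2

Years divisible by 4 in [1800, 1810]: 1800, 1804, 1808.
Of these, 1800 is divisible by 100 but not 400, so not leap.
Leap years: 3 − 1 = 2.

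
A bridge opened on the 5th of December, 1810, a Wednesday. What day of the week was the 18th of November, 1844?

Monday

Day-of-year of December 5, 1810: 339.
Day-of-year of November 18, 1844: 323.
1810 has 365 days, so 365 − 339 = 26 days remain in 1810.
Full years 1811–1843: 25 common + 8 leap = 25×365 + 8×366 = 12053 days.
Total: 26 + 12053 + 323 = 12402 days.
12402 mod 7 = 5, so 5 days after Wednesday is Monday.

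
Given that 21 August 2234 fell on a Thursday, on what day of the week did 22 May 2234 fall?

Count forward from the earlier date (May 22, 2234) to the later (August 21, 2234):
May 2234: 31 − 22 = 9 days remain.
Then June (30), July (31): 30 + 31 = 61 days.
August 1–21, 2234: 21 days.
Total: 9 + 61 + 21 = 91 days.
91 is a multiple of 7, so 22 May 2234 falls on the same weekday: Thursday.

Thursday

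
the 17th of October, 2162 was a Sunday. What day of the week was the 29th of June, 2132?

Sunday

Count forward from the earlier date (June 29, 2132) to the later (October 17, 2162):
Day-of-year of June 29, 2132: 181.
Day-of-year of October 17, 2162: 290.
2132 has 366 days, so 366 − 181 = 185 days remain in 2132.
Full years 2133–2161: 22 common + 7 leap = 22×365 + 7×366 = 10592 days.
Total: 185 + 10592 + 290 = 11067 days.
11067 is a multiple of 7, so the 29th of June, 2132 falls on the same weekday: Sunday.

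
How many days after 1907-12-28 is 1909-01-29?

Day-of-year of December 28, 1907: 362.
Day-of-year of January 29, 1909: 29.
1907 has 365 days, so 365 − 362 = 3 days remain in 1907.
Full years: 1908: 366. Sum = 366.
Total: 3 + 366 + 29 = 398 days.

398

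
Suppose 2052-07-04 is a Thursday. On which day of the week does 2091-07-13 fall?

Friday

Day-of-year of July 4, 2052: 186.
Day-of-year of July 13, 2091: 194.
2052 has 366 days, so 366 − 186 = 180 days remain in 2052.
Full years 2053–2090: 29 common + 9 leap = 29×365 + 9×366 = 13879 days.
Total: 180 + 13879 + 194 = 14253 days.
14253 mod 7 = 1, so 1 day after Thursday is Friday.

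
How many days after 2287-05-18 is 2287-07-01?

May 2287: 31 − 18 = 13 days remain.
Then June (30): 30 days.
July 1, 2287: 1 day.
Total: 13 + 30 + 1 = 44 days.

44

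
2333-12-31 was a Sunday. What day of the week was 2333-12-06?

Wednesday

Count forward from the earlier date (December 6, 2333) to the later (December 31, 2333):
Within December 2333: 31 − 6 = 25 days.
25 mod 7 = 4, so 4 days before Sunday is Wednesday.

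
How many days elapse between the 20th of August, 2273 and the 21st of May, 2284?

From August 20, 2273 to August 20, 2283: 10 years, of which 2 contain a Feb 29 — 8×365 + 2×366 = 3652 days.
August 2283: 31 − 20 = 11 days remain.
Then September (30), October (31), November (30), December (31), January (31), February 2284 (29), March (31), April (30): 30 + 31 + 30 + 31 + 31 + 29 + 31 + 30 = 243 days.
May 1–21, 2284: 21 days.
Residual: 275 days.
Total: 3927 days.

3927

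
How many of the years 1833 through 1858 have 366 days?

Years divisible by 4 in [1833, 1858]: 1836, 1840, 1844, 1848, 1852, 1856.
No century exceptions apply. Count: 6.

6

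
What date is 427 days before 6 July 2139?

5 May 2138

Count 427 days before July 6, 2139:
May 5, 2138 → May 5, 2139: 365 days.
May 2139: 31 − 5 = 26 days remain.
Then June (30): 30 days.
July 1–6, 2139: 6 days.
Residual: 62 days.
Total: 427 days.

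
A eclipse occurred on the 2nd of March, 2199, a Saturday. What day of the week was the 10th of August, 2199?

Saturday

March 2199: 31 − 2 = 29 days remain.
Then April (30), May (31), June (30), July (31): 30 + 31 + 30 + 31 = 122 days.
August 1–10, 2199: 10 days.
Total: 29 + 122 + 10 = 161 days.
161 is a multiple of 7, so the 10th of August, 2199 falls on the same weekday: Saturday.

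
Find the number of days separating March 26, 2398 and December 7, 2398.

256

March 2398: 31 − 26 = 5 days remain.
Then April (30), May (31), June (30), July (31), August (31), September (30), October (31), November (30): 30 + 31 + 30 + 31 + 31 + 30 + 31 + 30 = 244 days.
December 1–7, 2398: 7 days.
Total: 5 + 244 + 7 = 256 days.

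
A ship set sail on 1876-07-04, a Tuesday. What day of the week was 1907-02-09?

From July 4, 1876 to July 4, 1906: 30 years, of which 6 contain a Feb 29 — 24×365 + 6×366 = 10956 days.
(1900 is not a leap year (divisible by 100 but not 400).)
July 1906: 31 − 4 = 27 days remain.
Then August (31), September (30), October (31), November (30), December (31), January (31): 31 + 30 + 31 + 30 + 31 + 31 = 184 days.
February 1–9, 1907: 9 days (1907 is not a leap year).
Residual: 220 days.
Total: 11176 days.
11176 mod 7 = 4, so 4 days after Tuesday is Saturday.

Saturday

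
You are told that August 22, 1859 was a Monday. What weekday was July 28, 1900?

Saturday

From August 22, 1859 to August 22, 1899: 40 years, of which 10 contain a Feb 29 — 30×365 + 10×366 = 14610 days.
August 1899: 31 − 22 = 9 days remain.
Then 10 full months totalling 303 days.
July 1–28, 1900: 28 days.
Residual: 340 days.
Total: 14950 days.
14950 mod 7 = 5, so 5 days after Monday is Saturday.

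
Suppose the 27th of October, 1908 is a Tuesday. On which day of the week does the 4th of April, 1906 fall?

Count forward from the earlier date (April 4, 1906) to the later (October 27, 1908):
April 4, 1906 → April 4, 1907: 365 days.
April 4, 1907 → April 4, 1908: 366 days (1908 is a leap year).
April 1908: 30 − 4 = 26 days remain.
Then May (31), June (30), July (31), August (31), September (30): 31 + 30 + 31 + 31 + 30 = 153 days.
October 1–27, 1908: 27 days.
Residual: 206 days.
Total: 937 days.
937 mod 7 = 6, so 6 days before Tuesday is Wednesday.

Wednesday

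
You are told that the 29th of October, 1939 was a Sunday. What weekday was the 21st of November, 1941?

Friday

Day-of-year of October 29, 1939: 302.
Day-of-year of November 21, 1941: 325.
1939 has 365 days, so 365 − 302 = 63 days remain in 1939.
Full years: 1940: 366. Sum = 366.
Total: 63 + 366 + 325 = 754 days.
754 mod 7 = 5, so 5 days after Sunday is Friday.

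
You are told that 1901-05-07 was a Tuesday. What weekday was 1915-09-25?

Day-of-year of May 7, 1901: 127.
Day-of-year of September 25, 1915: 268.
1901 has 365 days, so 365 − 127 = 238 days remain in 1901.
Full years 1902–1914: 10 common + 3 leap = 10×365 + 3×366 = 4748 days.
Total: 238 + 4748 + 268 = 5254 days.
5254 mod 7 = 4, so 4 days after Tuesday is Saturday.

Saturday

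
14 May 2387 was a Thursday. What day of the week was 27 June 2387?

Saturday

May 2387: 31 − 14 = 17 days remain.
June 1–27, 2387: 27 days.
Total: 17 + 27 = 44 days.
44 mod 7 = 2, so 2 days after Thursday is Saturday.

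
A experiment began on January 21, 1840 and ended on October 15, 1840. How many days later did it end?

268

January 1840: 31 − 21 = 10 days remain.
Then February 1840 (29), March (31), April (30), May (31), June (30), July (31), August (31), September (30): 29 + 31 + 30 + 31 + 30 + 31 + 31 + 30 = 243 days.
October 1–15, 1840: 15 days.
Total: 10 + 243 + 15 = 268 days.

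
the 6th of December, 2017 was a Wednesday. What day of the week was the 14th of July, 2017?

Friday

Count forward from the earlier date (July 14, 2017) to the later (December 6, 2017):
July 2017: 31 − 14 = 17 days remain.
Then August (31), September (30), October (31), November (30): 31 + 30 + 31 + 30 = 122 days.
December 1–6, 2017: 6 days.
Total: 17 + 122 + 6 = 145 days.
145 mod 7 = 5, so 5 days before Wednesday is Friday.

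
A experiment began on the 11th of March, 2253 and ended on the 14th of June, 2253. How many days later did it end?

March 2253: 31 − 11 = 20 days remain.
Then April (30), May (31): 30 + 31 = 61 days.
June 1–14, 2253: 14 days.
Total: 20 + 61 + 14 = 95 days.

95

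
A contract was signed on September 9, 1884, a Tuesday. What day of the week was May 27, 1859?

Count forward from the earlier date (May 27, 1859) to the later (September 9, 1884):
Day-of-year of May 27, 1859: 147.
Day-of-year of September 9, 1884: 253.
1859 has 365 days, so 365 − 147 = 218 days remain in 1859.
Full years 1860–1883: 18 common + 6 leap = 18×365 + 6×366 = 8766 days.
Total: 218 + 8766 + 253 = 9237 days.
9237 mod 7 = 4, so 4 days before Tuesday is Friday.

Friday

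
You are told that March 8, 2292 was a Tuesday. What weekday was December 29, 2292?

Thursday

March 2292: 31 − 8 = 23 days remain.
Then April (30), May (31), June (30), July (31), August (31), September (30), October (31), November (30): 30 + 31 + 30 + 31 + 31 + 30 + 31 + 30 = 244 days.
December 1–29, 2292: 29 days.
Total: 23 + 244 + 29 = 296 days.
296 mod 7 = 2, so 2 days after Tuesday is Thursday.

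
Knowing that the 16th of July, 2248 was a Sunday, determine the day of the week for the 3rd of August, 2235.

Monday

Count forward from the earlier date (August 3, 2235) to the later (July 16, 2248):
From August 3, 2235 to August 3, 2247: 12 years, of which 3 contain a Feb 29 — 9×365 + 3×366 = 4383 days.
August 2247: 31 − 3 = 28 days remain.
Then 10 full months totalling 304 days.
July 1–16, 2248: 16 days.
Residual: 348 days.
Total: 4731 days.
4731 mod 7 = 6, so 6 days before Sunday is Monday.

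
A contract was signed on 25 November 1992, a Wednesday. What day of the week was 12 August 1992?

Wednesday

Count forward from the earlier date (August 12, 1992) to the later (November 25, 1992):
August 1992: 31 − 12 = 19 days remain.
Then September (30), October (31): 30 + 31 = 61 days.
November 1–25, 1992: 25 days.
Total: 19 + 61 + 25 = 105 days.
105 is a multiple of 7, so 12 August 1992 falls on the same weekday: Wednesday.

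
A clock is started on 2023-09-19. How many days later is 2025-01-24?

493

Day-of-year of September 19, 2023: 262.
Day-of-year of January 24, 2025: 24.
2023 has 365 days, so 365 − 262 = 103 days remain in 2023.
Full years: 2024: 366. Sum = 366.
Total: 103 + 366 + 24 = 493 days.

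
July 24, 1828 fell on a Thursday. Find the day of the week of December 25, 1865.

Day-of-year of July 24, 1828: 206.
Day-of-year of December 25, 1865: 359.
1828 has 366 days, so 366 − 206 = 160 days remain in 1828.
Full years 1829–1864: 27 common + 9 leap = 27×365 + 9×366 = 13149 days.
Total: 160 + 13149 + 359 = 13668 days.
13668 mod 7 = 4, so 4 days after Thursday is Monday.

Monday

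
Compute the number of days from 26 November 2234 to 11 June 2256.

From November 26, 2234 to November 26, 2255: 21 years, of which 5 contain a Feb 29 — 16×365 + 5×366 = 7670 days.
November 2255: 30 − 26 = 4 days remain.
Then December (31), January (31), February 2256 (29), March (31), April (30), May (31): 31 + 31 + 29 + 31 + 30 + 31 = 183 days.
June 1–11, 2256: 11 days.
Residual: 198 days.
Total: 7868 days.

7868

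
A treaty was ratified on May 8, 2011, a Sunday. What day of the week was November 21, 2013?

Thursday

May 2011: 31 − 8 = 23 days remain.
Then 29 full months totalling 884 days.
November 1–21, 2013: 21 days.
Total: 23 + 884 + 21 = 928 days.
928 mod 7 = 4, so 4 days after Sunday is Thursday.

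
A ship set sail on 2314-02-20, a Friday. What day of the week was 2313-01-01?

Count forward from the earlier date (January 1, 2313) to the later (February 20, 2314):
January 1, 2313 → January 1, 2314: 365 days.
January 2314: 31 − 1 = 30 days remain.
February 1–20, 2314: 20 days (2314 is not a leap year).
Residual: 50 days.
Total: 415 days.
415 mod 7 = 2, so 2 days before Friday is Wednesday.

Wednesday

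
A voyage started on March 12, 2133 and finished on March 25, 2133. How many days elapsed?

13

Within March 2133: 25 − 12 = 13 days.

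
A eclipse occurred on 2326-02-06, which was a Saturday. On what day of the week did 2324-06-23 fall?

Count forward from the earlier date (June 23, 2324) to the later (February 6, 2326):
Day-of-year of June 23, 2324: 175.
Day-of-year of February 6, 2326: 37.
2324 has 366 days, so 366 − 175 = 191 days remain in 2324.
Full years: 2325: 365. Sum = 365.
Total: 191 + 365 + 37 = 593 days.
593 mod 7 = 5, so 5 days before Saturday is Monday.

Monday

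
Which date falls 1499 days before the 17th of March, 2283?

the 7th of February, 2279

Count 1499 days before March 17, 2283:
February 7, 2279 → February 7, 2280: 365 days.
February 7, 2280 → February 7, 2281: 366 days (2280 is a leap year).
February 7, 2281 → February 7, 2282: 365 days.
February 7, 2282 → February 7, 2283: 365 days.
February 2283: 28 − 7 = 21 days remain (2283 is not a leap year, so February has 28 days).
March 1–17, 2283: 17 days.
Residual: 38 days.
Total: 1499 days.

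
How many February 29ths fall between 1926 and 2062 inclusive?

Years divisible by 4: 1928, 1932, …, 2060 — 34 in all.
2000 is divisible by 400, so still leap.
No century exceptions apply. Count: 34.

34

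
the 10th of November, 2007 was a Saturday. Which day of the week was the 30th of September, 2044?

Friday

From November 10, 2007 to November 10, 2043: 36 years, of which 9 contain a Feb 29 — 27×365 + 9×366 = 13149 days.
November 2043: 30 − 10 = 20 days remain.
Then 9 full months totalling 275 days.
September 1–30, 2044: 30 days.
Residual: 325 days.
Total: 13474 days.
13474 mod 7 = 6, so 6 days after Saturday is Friday.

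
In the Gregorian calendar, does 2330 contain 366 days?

2330 is not a leap year.

No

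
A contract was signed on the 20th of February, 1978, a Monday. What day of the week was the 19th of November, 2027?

Day-of-year of February 20, 1978: 51.
Day-of-year of November 19, 2027: 323.
1978 has 365 days, so 365 − 51 = 314 days remain in 1978.
Full years 1979–2026: 36 common + 12 leap = 36×365 + 12×366 = 17532 days.
Total: 314 + 17532 + 323 = 18169 days.
18169 mod 7 = 4, so 4 days after Monday is Friday.

Friday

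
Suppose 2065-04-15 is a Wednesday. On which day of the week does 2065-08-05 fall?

April 2065: 30 − 15 = 15 days remain.
Then May (31), June (30), July (31): 31 + 30 + 31 = 92 days.
August 1–5, 2065: 5 days.
Total: 15 + 92 + 5 = 112 days.
112 is a multiple of 7, so 2065-08-05 falls on the same weekday: Wednesday.

Wednesday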